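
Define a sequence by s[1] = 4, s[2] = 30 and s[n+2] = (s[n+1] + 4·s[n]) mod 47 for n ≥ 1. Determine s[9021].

21

We have s[1] = 4, s[2] = 30, s[3] = 46, s[4] = 25, s[5] = 21, s[6] = 27, s[7] = 17, s[8] = 31, s[9] = 5, s[10] = 35, s[11] = 8, s[12] = 7, s[13] = 39, s[14] = 20, s[15] = 35, s[16] = 21, s[17] = 20, s[18] = 10, s[19] = 43, s[20] = 36, s[21] = 20, s[22] = 23, s[23] = 9, s[24] = 7, s[25] = 43, s[26] = 24, s[27] = 8, s[28] = 10, s[29] = 42, s[30] = 35, s[31] = 15, s[32] = 14, s[33] = 27, s[34] = 36, s[35] = 3, s[36] = 6, s[37] = 18, s[38] = 42, s[39] = 20, s[40] = 0, s[41] = 33, s[42] = 33, s[43] = 24, s[44] = 15, s[45] = 17, s[46] = 30, s[47] = 4, s[48] = 30.
The sequence repeats with period 46.
So s[9021] = s[1 + ((9021-1) mod 46)] = s[5] = 21.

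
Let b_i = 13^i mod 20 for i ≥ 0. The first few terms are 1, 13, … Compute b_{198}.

Computing terms: b_0 = 1, b_1 = 13, b_2 = 9, b_3 = 17, b_4 = 1.
The sequence repeats with period 4.
So b_{198} = b_{0 + ((198-0) mod 4)} = b_2 = 9.

9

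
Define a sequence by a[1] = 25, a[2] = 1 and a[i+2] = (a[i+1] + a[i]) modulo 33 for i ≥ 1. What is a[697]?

Computing terms: a[1] = 25,  a[2] = 1,  a[3] = 26,  a[4] = 27,  a[5] = 20,  a[6] = 14,  a[7] = 1,  a[8] = 15,  a[9] = 16,  a[10] = 31,  a[11] = 14,  a[12] = 12,  a[13] = 26,  a[14] = 5,  a[15] = 31,  a[16] = 3,  a[17] = 1,  a[18] = 4,  a[19] = 5,  a[20] = 9,  a[21] = 14,  a[22] = 23,  a[23] = 4,  a[24] = 27,  a[25] = 31,  a[26] = 25,  a[27] = 23,  a[28] = 15,  a[29] = 5,  a[30] = 20,  a[31] = 25,  a[32] = 12,  a[33] = 4,  a[34] = 16,  a[35] = 20,  a[36] = 3,  a[37] = 23,  a[38] = 26,  a[39] = 16,  a[40] = 9,  a[41] = 25,  a[42] = 1.
Since (a[41], a[42]) = (a[1], a[2]) = (25, 1) (two consecutive terms determine the rest), the sequence is periodic with period 40.
So a[697] = a[1 + ((697-1) mod 40)] = a[17] = 1.

1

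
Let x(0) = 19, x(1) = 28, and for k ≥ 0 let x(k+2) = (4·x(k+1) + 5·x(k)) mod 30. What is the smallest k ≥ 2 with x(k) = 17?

We have x(0) = 19,  x(1) = 28,  x(2) = 27,  x(3) = 8,  x(4) = 17,  x(5) = 18,  x(6) = 7,  x(7) = 28,  x(8) = 27.
Since (x(7), x(8)) = (x(1), x(2)) = (28, 27) (two consecutive terms determine the rest), the sequence is eventually periodic: after a pre-period of length 1 it cycles with period 6.
The value 17 first appears (with k ≥ 2) at x(4).

4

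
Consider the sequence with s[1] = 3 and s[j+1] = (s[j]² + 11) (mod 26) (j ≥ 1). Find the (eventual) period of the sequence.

6

s[1] = 3,  s[2] = 20,  s[3] = 21,  s[4] = 10,  s[5] = 7,  s[6] = 8,  s[7] = 23,  s[8] = 20.
Since s[8] = s[2] = 20, the sequence is eventually periodic: after a pre-period of length 1 it cycles with period 6.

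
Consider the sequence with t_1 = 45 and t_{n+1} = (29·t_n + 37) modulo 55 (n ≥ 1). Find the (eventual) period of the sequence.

Computing terms: t_1 = 45, t_2 = 22, t_3 = 15, t_4 = 32, t_5 = 30, t_6 = 27, t_7 = 50, t_8 = 2, t_9 = 40, t_{10} = 42, t_{11} = 45.
Since t_{11} = t_1 = 45, the sequence is periodic with period 10.

10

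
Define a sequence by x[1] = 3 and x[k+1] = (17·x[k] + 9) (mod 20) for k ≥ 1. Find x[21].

3

x[1] = 3,  x[2] = 0,  x[3] = 9,  x[4] = 2,  x[5] = 3.
The sequence repeats with period 4.
So x[21] = x[1 + ((21-1) mod 4)] = x[1] = 3.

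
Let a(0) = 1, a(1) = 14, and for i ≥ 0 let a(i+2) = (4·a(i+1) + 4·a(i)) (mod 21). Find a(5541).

16

Listing terms: a(0) = 1; a(1) = 14; a(2) = 18; a(3) = 2; a(4) = 17; a(5) = 13; a(6) = 15; a(7) = 7; a(8) = 4; a(9) = 2; a(10) = 3; a(11) = 20; a(12) = 8; a(13) = 7; a(14) = 18; a(15) = 16; a(16) = 10; a(17) = 20; a(18) = 15; a(19) = 14; a(20) = 11; a(21) = 16; a(22) = 3; a(23) = 13; a(24) = 1; a(25) = 14.
Since (a(24), a(25)) = (a(0), a(1)) = (1, 14) (two consecutive terms determine the rest), the sequence is periodic with period 24.
So a(5541) = a(0 + ((5541-0) mod 24)) = a(21) = 16.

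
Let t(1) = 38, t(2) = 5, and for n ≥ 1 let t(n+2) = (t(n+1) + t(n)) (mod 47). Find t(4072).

40

t(1) = 38; t(2) = 5; t(3) = 43; t(4) = 1; t(5) = 44; t(6) = 45; t(7) = 42; t(8) = 40; t(9) = 35; t(10) = 28; t(11) = 16; t(12) = 44; t(13) = 13; t(14) = 10; t(15) = 23; t(16) = 33; t(17) = 9; t(18) = 42; t(19) = 4; t(20) = 46; t(21) = 3; t(22) = 2; t(23) = 5; t(24) = 7; t(25) = 12; t(26) = 19; t(27) = 31; t(28) = 3; t(29) = 34; t(30) = 37; t(31) = 24; t(32) = 14; t(33) = 38; t(34) = 5.
Since (t(33), t(34)) = (t(1), t(2)) = (38, 5) (two consecutive terms determine the rest), the sequence is periodic with period 32.
(4072 - 1) mod 32 = 7, so t(4072) = t(8) = 40.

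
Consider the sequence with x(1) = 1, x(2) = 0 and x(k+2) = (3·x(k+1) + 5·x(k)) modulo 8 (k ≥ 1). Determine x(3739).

Listing terms: x(1) = 1, x(2) = 0, x(3) = 5, x(4) = 7, x(5) = 6, x(6) = 5, x(7) = 5, x(8) = 0, x(9) = 1, x(10) = 3, x(11) = 6, x(12) = 1, x(13) = 1, x(14) = 0.
Since (x(13), x(14)) = (x(1), x(2)) = (1, 0) (two consecutive terms determine the rest), the sequence is periodic with period 12.
So x(3739) = x(1 + ((3739-1) mod 12)) = x(7) = 5.

5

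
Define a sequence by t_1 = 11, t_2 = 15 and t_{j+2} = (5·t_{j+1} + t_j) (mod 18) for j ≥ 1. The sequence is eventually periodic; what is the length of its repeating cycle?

24

Computing terms: t_1 = 11, t_2 = 15, t_3 = 14, t_4 = 13, t_5 = 7, t_6 = 12, t_7 = 13, t_8 = 5, t_9 = 2, t_{10} = 15, t_{11} = 5, t_{12} = 4, t_{13} = 7, t_{14} = 3, t_{15} = 4, t_{16} = 5, t_{17} = 11, t_{18} = 6, t_{19} = 5, t_{20} = 13, t_{21} = 16, t_{22} = 3, t_{23} = 13, t_{24} = 14, t_{25} = 11, t_{26} = 15.
The sequence repeats with period 24.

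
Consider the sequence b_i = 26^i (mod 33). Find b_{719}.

b_0 = 1,  b_1 = 26,  b_2 = 16,  b_3 = 20,  b_4 = 25,  b_5 = 23,  b_6 = 4,  b_7 = 5,  b_8 = 31,  b_9 = 14,  b_{10} = 1.
Since b_{10} = b_0 = 1, the sequence is periodic with period 10.
(719 - 0) mod 10 = 9, so b_{719} = b_9 = 14.

14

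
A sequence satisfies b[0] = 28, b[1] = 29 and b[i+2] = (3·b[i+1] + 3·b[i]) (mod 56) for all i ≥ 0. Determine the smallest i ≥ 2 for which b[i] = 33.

Computing terms: b[0] = 28; b[1] = 29; b[2] = 3; b[3] = 40; b[4] = 17; b[5] = 3; b[6] = 4; b[7] = 21; b[8] = 19; b[9] = 8; b[10] = 25; b[11] = 43; b[12] = 36; b[13] = 13; b[14] = 35; b[15] = 32; b[16] = 33; b[17] = 27; b[18] = 12; b[19] = 5; b[20] = 51; b[21] = 0; b[22] = 41; b[23] = 11; b[24] = 44; b[25] = 53; b[26] = 11; b[27] = 24; b[28] = 49; b[29] = 51; b[30] = 20; b[31] = 45; b[32] = 27; b[33] = 48; b[34] = 1; b[35] = 35; b[36] = 52; b[37] = 37; b[38] = 43; b[39] = 16; b[40] = 9; b[41] = 19; b[42] = 28; b[43] = 29.
Since (b[42], b[43]) = (b[0], b[1]) = (28, 29) (two consecutive terms determine the rest), the sequence is periodic with period 42.
The value 33 first appears (with i ≥ 2) at b[16].

16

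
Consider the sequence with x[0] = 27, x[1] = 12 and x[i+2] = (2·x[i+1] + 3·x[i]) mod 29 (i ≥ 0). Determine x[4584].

Listing terms: x[0] = 27; x[1] = 12; x[2] = 18; x[3] = 14; x[4] = 24; x[5] = 3; x[6] = 20; x[7] = 20; x[8] = 13; x[9] = 28; x[10] = 8; x[11] = 13; x[12] = 21; x[13] = 23; x[14] = 22; x[15] = 26; x[16] = 2; x[17] = 24; x[18] = 25; x[19] = 6; x[20] = 0; x[21] = 18; x[22] = 7; x[23] = 10; x[24] = 12; x[25] = 25; x[26] = 28; x[27] = 15; x[28] = 27; x[29] = 12.
The sequence repeats with period 28.
So x[4584] = x[0 + ((4584-0) mod 28)] = x[20] = 0.

0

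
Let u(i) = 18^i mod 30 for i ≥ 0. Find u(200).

Listing terms: u(0) = 1,  u(1) = 18,  u(2) = 24,  u(3) = 12,  u(4) = 6,  u(5) = 18.
Since u(5) = u(1) = 18, the sequence is eventually periodic: after a pre-period of length 1 it cycles with period 4.
For i ≥ 1, u(i) depends only on (i - 1) mod 4. (200 - 1) mod 4 = 3, so u(200) = u(4) = 6.

6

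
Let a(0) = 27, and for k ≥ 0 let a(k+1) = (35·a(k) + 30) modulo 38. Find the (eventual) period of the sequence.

9

a(0) = 27; a(1) = 25; a(2) = 31; a(3) = 13; a(4) = 29; a(5) = 19; a(6) = 11; a(7) = 35; a(8) = 1; a(9) = 27.
Since a(9) = a(0) = 27, the sequence is periodic with period 9.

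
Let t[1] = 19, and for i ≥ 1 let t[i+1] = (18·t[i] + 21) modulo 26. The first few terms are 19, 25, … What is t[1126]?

25

We have t[1] = 19; t[2] = 25; t[3] = 3; t[4] = 23; t[5] = 19.
The sequence repeats with period 4.
So t[1126] = t[1 + ((1126-1) mod 4)] = t[2] = 25.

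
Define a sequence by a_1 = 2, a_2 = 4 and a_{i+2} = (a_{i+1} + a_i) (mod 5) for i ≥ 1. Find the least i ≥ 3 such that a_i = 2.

7

a_1 = 2; a_2 = 4; a_3 = 1; a_4 = 0; a_5 = 1; a_6 = 1; a_7 = 2; a_8 = 3; a_9 = 0; a_{10} = 3; a_{11} = 3; a_{12} = 1; a_{13} = 4; a_{14} = 0; a_{15} = 4; a_{16} = 4; a_{17} = 3; a_{18} = 2; a_{19} = 0; a_{20} = 2; a_{21} = 2; a_{22} = 4.
The sequence repeats with period 20.
The value 2 first appears (with i ≥ 3) at a_7.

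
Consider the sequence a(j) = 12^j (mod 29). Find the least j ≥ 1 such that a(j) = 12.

Listing terms: a(0) = 1, a(1) = 12, a(2) = 28, a(3) = 17, a(4) = 1.
Since a(4) = a(0) = 1, the sequence is periodic with period 4.
The value 12 first appears (with j ≥ 1) at a(1).

1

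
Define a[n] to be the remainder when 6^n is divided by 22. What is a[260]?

12

Computing terms: a[0] = 1, a[1] = 6, a[2] = 14, a[3] = 18, a[4] = 20, a[5] = 10, a[6] = 16, a[7] = 8, a[8] = 4, a[9] = 2, a[10] = 12, a[11] = 6.
Since a[11] = a[1] = 6, the sequence is eventually periodic: after a pre-period of length 1 it cycles with period 10.
For n ≥ 1, a[n] depends only on (n - 1) mod 10. (260 - 1) mod 10 = 9, so a[260] = a[10] = 12.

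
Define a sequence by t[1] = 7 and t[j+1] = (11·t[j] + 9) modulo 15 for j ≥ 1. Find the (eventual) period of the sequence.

We have t[1] = 7,  t[2] = 11,  t[3] = 10,  t[4] = 14,  t[5] = 13,  t[6] = 2,  t[7] = 1,  t[8] = 5,  t[9] = 4,  t[10] = 8,  t[11] = 7.
The sequence repeats with period 10.

10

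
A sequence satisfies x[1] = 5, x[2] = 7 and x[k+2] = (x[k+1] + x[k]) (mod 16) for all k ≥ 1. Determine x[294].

Listing terms: x[1] = 5; x[2] = 7; x[3] = 12; x[4] = 3; x[5] = 15; x[6] = 2; x[7] = 1; x[8] = 3; x[9] = 4; x[10] = 7; x[11] = 11; x[12] = 2; x[13] = 13; x[14] = 15; x[15] = 12; x[16] = 11; x[17] = 7; x[18] = 2; x[19] = 9; x[20] = 11; x[21] = 4; x[22] = 15; x[23] = 3; x[24] = 2; x[25] = 5; x[26] = 7.
The sequence repeats with period 24.
(294 - 1) mod 24 = 5, so x[294] = x[6] = 2.

2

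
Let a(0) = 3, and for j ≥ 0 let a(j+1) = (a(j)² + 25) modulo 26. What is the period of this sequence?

Computing terms: a(0) = 3; a(1) = 8; a(2) = 11; a(3) = 16; a(4) = 21; a(5) = 24; a(6) = 3.
The sequence repeats with period 6.

6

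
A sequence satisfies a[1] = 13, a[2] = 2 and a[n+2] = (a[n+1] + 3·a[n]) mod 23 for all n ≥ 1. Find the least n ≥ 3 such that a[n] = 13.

12

Computing terms: a[1] = 13; a[2] = 2; a[3] = 18; a[4] = 1; a[5] = 9; a[6] = 12; a[7] = 16; a[8] = 6; a[9] = 8; a[10] = 3; a[11] = 4; a[12] = 13; a[13] = 2.
Since (a[12], a[13]) = (a[1], a[2]) = (13, 2) (two consecutive terms determine the rest), the sequence is periodic with period 11.
The value 13 next appears (with n ≥ 3) at a[12].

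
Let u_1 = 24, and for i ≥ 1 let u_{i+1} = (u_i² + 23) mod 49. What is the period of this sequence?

u_1 = 24, u_2 = 11, u_3 = 46, u_4 = 32, u_5 = 18, u_6 = 4, u_7 = 39, u_8 = 25, u_9 = 11.
Since u_9 = u_2 = 11, the sequence is eventually periodic: after a pre-period of length 1 it cycles with period 7.

7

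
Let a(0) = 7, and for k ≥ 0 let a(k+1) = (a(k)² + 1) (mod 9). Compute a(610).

5

Listing terms: a(0) = 7; a(1) = 5; a(2) = 8; a(3) = 2; a(4) = 5.
Since a(4) = a(1) = 5, the sequence is eventually periodic: after a pre-period of length 1 it cycles with period 3.
For k ≥ 1, a(k) depends only on (k - 1) mod 3. (610 - 1) mod 3 = 0, so a(610) = a(1) = 5.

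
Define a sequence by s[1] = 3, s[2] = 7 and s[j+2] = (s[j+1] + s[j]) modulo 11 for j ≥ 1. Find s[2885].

5

Computing terms: s[1] = 3,  s[2] = 7,  s[3] = 10,  s[4] = 6,  s[5] = 5,  s[6] = 0,  s[7] = 5,  s[8] = 5,  s[9] = 10,  s[10] = 4,  s[11] = 3,  s[12] = 7.
The sequence repeats with period 10.
(2885 - 1) mod 10 = 4, so s[2885] = s[5] = 5.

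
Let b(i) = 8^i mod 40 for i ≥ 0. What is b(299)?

32

Listing terms: b(0) = 1; b(1) = 8; b(2) = 24; b(3) = 32; b(4) = 16; b(5) = 8.
Since b(5) = b(1) = 8, the sequence is eventually periodic: after a pre-period of length 1 it cycles with period 4.
For i ≥ 1, b(i) depends only on (i - 1) mod 4. (299 - 1) mod 4 = 2, so b(299) = b(3) = 32.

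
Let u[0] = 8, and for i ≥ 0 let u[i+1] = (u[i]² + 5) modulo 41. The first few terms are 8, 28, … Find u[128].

u[0] = 8, u[1] = 28, u[2] = 10, u[3] = 23, u[4] = 1, u[5] = 6, u[6] = 0, u[7] = 5, u[8] = 30, u[9] = 3, u[10] = 14, u[11] = 37, u[12] = 21, u[13] = 36, u[14] = 30.
Since u[14] = u[8] = 30, the sequence is eventually periodic: after a pre-period of length 8 it cycles with period 6.
For i ≥ 8, u[i] depends only on (i - 8) mod 6. (128 - 8) mod 6 = 0, so u[128] = u[8] = 30.

30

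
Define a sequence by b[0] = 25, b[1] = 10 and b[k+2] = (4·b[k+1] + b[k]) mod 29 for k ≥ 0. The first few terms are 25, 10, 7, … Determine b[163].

b[0] = 25; b[1] = 10; b[2] = 7; b[3] = 9; b[4] = 14; b[5] = 7; b[6] = 13; b[7] = 1; b[8] = 17; b[9] = 11; b[10] = 3; b[11] = 23; b[12] = 8; b[13] = 26; b[14] = 25; b[15] = 10.
Since (b[14], b[15]) = (b[0], b[1]) = (25, 10) (two consecutive terms determine the rest), the sequence is periodic with period 14.
So b[163] = b[0 + ((163-0) mod 14)] = b[9] = 11.

11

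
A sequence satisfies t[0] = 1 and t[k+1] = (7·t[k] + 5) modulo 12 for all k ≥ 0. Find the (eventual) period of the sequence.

t[0] = 1, t[1] = 0, t[2] = 5, t[3] = 4, t[4] = 9, t[5] = 8, t[6] = 1.
Since t[6] = t[0] = 1, the sequence is periodic with period 6.

6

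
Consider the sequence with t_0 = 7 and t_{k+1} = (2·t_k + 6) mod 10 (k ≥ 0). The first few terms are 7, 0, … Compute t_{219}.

8

We have t_0 = 7; t_1 = 0; t_2 = 6; t_3 = 8; t_4 = 2; t_5 = 0.
Since t_5 = t_1 = 0, the sequence is eventually periodic: after a pre-period of length 1 it cycles with period 4.
For k ≥ 1, t_k depends only on (k - 1) mod 4. (219 - 1) mod 4 = 2, so t_{219} = t_3 = 8.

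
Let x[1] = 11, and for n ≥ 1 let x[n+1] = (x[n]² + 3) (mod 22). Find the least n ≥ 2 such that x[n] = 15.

Computing terms: x[1] = 11; x[2] = 14; x[3] = 1; x[4] = 4; x[5] = 19; x[6] = 12; x[7] = 15; x[8] = 8; x[9] = 1.
Since x[9] = x[3] = 1, the sequence is eventually periodic: after a pre-period of length 2 it cycles with period 6.
The value 15 first appears (with n ≥ 2) at x[7].

7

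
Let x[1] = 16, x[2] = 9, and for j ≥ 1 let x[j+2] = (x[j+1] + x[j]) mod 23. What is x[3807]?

14

Computing terms: x[1] = 16; x[2] = 9; x[3] = 2; x[4] = 11; x[5] = 13; x[6] = 1; x[7] = 14; x[8] = 15; x[9] = 6; x[10] = 21; x[11] = 4; x[12] = 2; x[13] = 6; x[14] = 8; x[15] = 14; x[16] = 22; x[17] = 13; x[18] = 12; x[19] = 2; x[20] = 14; x[21] = 16; x[22] = 7; x[23] = 0; x[24] = 7; x[25] = 7; x[26] = 14; x[27] = 21; x[28] = 12; x[29] = 10; x[30] = 22; x[31] = 9; x[32] = 8; x[33] = 17; x[34] = 2; x[35] = 19; x[36] = 21; x[37] = 17; x[38] = 15; x[39] = 9; x[40] = 1; x[41] = 10; x[42] = 11; x[43] = 21; x[44] = 9; x[45] = 7; x[46] = 16; x[47] = 0; x[48] = 16; x[49] = 16; x[50] = 9.
Since (x[49], x[50]) = (x[1], x[2]) = (16, 9) (two consecutive terms determine the rest), the sequence is periodic with period 48.
So x[3807] = x[1 + ((3807-1) mod 48)] = x[15] = 14.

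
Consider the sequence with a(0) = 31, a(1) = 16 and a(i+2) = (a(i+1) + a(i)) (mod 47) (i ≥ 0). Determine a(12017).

Computing terms: a(0) = 31,  a(1) = 16,  a(2) = 0,  a(3) = 16,  a(4) = 16,  a(5) = 32,  a(6) = 1,  a(7) = 33,  a(8) = 34,  a(9) = 20,  a(10) = 7,  a(11) = 27,  a(12) = 34,  a(13) = 14,  a(14) = 1,  a(15) = 15,  a(16) = 16,  a(17) = 31,  a(18) = 0,  a(19) = 31,  a(20) = 31,  a(21) = 15,  a(22) = 46,  a(23) = 14,  a(24) = 13,  a(25) = 27,  a(26) = 40,  a(27) = 20,  a(28) = 13,  a(29) = 33,  a(30) = 46,  a(31) = 32,  a(32) = 31,  a(33) = 16.
Since (a(32), a(33)) = (a(0), a(1)) = (31, 16) (two consecutive terms determine the rest), the sequence is periodic with period 32.
So a(12017) = a(0 + ((12017-0) mod 32)) = a(17) = 31.

31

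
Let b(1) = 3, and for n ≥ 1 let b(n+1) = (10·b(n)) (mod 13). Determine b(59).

9

Listing terms: b(1) = 3, b(2) = 4, b(3) = 1, b(4) = 10, b(5) = 9, b(6) = 12, b(7) = 3.
Since b(7) = b(1) = 3, the sequence is periodic with period 6.
(59 - 1) mod 6 = 4, so b(59) = b(5) = 9.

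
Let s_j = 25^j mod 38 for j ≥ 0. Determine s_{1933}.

9

We have s_0 = 1,  s_1 = 25,  s_2 = 17,  s_3 = 7,  s_4 = 23,  s_5 = 5,  s_6 = 11,  s_7 = 9,  s_8 = 35,  s_9 = 1.
The sequence repeats with period 9.
(1933 - 0) mod 9 = 7, so s_{1933} = s_7 = 9.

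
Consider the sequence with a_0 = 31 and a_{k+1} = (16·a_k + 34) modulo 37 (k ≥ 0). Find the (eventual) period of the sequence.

9

We have a_0 = 31; a_1 = 12; a_2 = 4; a_3 = 24; a_4 = 11; a_5 = 25; a_6 = 27; a_7 = 22; a_8 = 16; a_9 = 31.
The sequence repeats with period 9.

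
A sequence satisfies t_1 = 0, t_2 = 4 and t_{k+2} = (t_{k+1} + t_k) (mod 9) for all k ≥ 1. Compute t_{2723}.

Computing terms: t_1 = 0; t_2 = 4; t_3 = 4; t_4 = 8; t_5 = 3; t_6 = 2; t_7 = 5; t_8 = 7; t_9 = 3; t_{10} = 1; t_{11} = 4; t_{12} = 5; t_{13} = 0; t_{14} = 5; t_{15} = 5; t_{16} = 1; t_{17} = 6; t_{18} = 7; t_{19} = 4; t_{20} = 2; t_{21} = 6; t_{22} = 8; t_{23} = 5; t_{24} = 4; t_{25} = 0; t_{26} = 4.
The sequence repeats with period 24.
(2723 - 1) mod 24 = 10, so t_{2723} = t_{11} = 4.

4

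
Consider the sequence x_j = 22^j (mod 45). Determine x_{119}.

43

Computing terms: x_1 = 22,  x_2 = 34,  x_3 = 28,  x_4 = 31,  x_5 = 7,  x_6 = 19,  x_7 = 13,  x_8 = 16,  x_9 = 37,  x_{10} = 4,  x_{11} = 43,  x_{12} = 1,  x_{13} = 22.
Since x_{13} = x_1 = 22, the sequence is periodic with period 12.
So x_{119} = x_{1 + ((119-1) mod 12)} = x_{11} = 43.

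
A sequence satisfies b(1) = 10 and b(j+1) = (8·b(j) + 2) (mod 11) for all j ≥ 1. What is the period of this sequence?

10

b(1) = 10,  b(2) = 5,  b(3) = 9,  b(4) = 8,  b(5) = 0,  b(6) = 2,  b(7) = 7,  b(8) = 3,  b(9) = 4,  b(10) = 1,  b(11) = 10.
Since b(11) = b(1) = 10, the sequence is periodic with period 10.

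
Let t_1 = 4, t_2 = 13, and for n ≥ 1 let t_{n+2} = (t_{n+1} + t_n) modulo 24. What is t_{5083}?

20

We have t_1 = 4,  t_2 = 13,  t_3 = 17,  t_4 = 6,  t_5 = 23,  t_6 = 5,  t_7 = 4,  t_8 = 9,  t_9 = 13,  t_{10} = 22,  t_{11} = 11,  t_{12} = 9,  t_{13} = 20,  t_{14} = 5,  t_{15} = 1,  t_{16} = 6,  t_{17} = 7,  t_{18} = 13,  t_{19} = 20,  t_{20} = 9,  t_{21} = 5,  t_{22} = 14,  t_{23} = 19,  t_{24} = 9,  t_{25} = 4,  t_{26} = 13.
The sequence repeats with period 24.
(5083 - 1) mod 24 = 18, so t_{5083} = t_{19} = 20.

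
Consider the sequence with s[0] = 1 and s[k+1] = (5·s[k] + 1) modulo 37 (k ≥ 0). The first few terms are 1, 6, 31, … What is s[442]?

s[0] = 1; s[1] = 6; s[2] = 31; s[3] = 8; s[4] = 4; s[5] = 21; s[6] = 32; s[7] = 13; s[8] = 29; s[9] = 35; s[10] = 28; s[11] = 30; s[12] = 3; s[13] = 16; s[14] = 7; s[15] = 36; s[16] = 33; s[17] = 18; s[18] = 17; s[19] = 12; s[20] = 24; s[21] = 10; s[22] = 14; s[23] = 34; s[24] = 23; s[25] = 5; s[26] = 26; s[27] = 20; s[28] = 27; s[29] = 25; s[30] = 15; s[31] = 2; s[32] = 11; s[33] = 19; s[34] = 22; s[35] = 0; s[36] = 1.
The sequence repeats with period 36.
(442 - 0) mod 36 = 10, so s[442] = s[10] = 28.

28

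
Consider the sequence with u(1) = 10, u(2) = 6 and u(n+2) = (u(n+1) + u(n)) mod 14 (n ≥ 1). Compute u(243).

2

Listing terms: u(1) = 10; u(2) = 6; u(3) = 2; u(4) = 8; u(5) = 10; u(6) = 4; u(7) = 0; u(8) = 4; u(9) = 4; u(10) = 8; u(11) = 12; u(12) = 6; u(13) = 4; u(14) = 10; u(15) = 0; u(16) = 10; u(17) = 10; u(18) = 6.
The sequence repeats with period 16.
So u(243) = u(1 + ((243-1) mod 16)) = u(3) = 2.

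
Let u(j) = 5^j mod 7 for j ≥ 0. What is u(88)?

2

u(0) = 1,  u(1) = 5,  u(2) = 4,  u(3) = 6,  u(4) = 2,  u(5) = 3,  u(6) = 1.
The sequence repeats with period 6.
(88 - 0) mod 6 = 4, so u(88) = u(4) = 2.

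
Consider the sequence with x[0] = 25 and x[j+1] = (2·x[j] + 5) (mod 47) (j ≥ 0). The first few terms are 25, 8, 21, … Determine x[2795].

17

We have x[0] = 25, x[1] = 8, x[2] = 21, x[3] = 0, x[4] = 5, x[5] = 15, x[6] = 35, x[7] = 28, x[8] = 14, x[9] = 33, x[10] = 24, x[11] = 6, x[12] = 17, x[13] = 39, x[14] = 36, x[15] = 30, x[16] = 18, x[17] = 41, x[18] = 40, x[19] = 38, x[20] = 34, x[21] = 26, x[22] = 10, x[23] = 25.
The sequence repeats with period 23.
(2795 - 0) mod 23 = 12, so x[2795] = x[12] = 17.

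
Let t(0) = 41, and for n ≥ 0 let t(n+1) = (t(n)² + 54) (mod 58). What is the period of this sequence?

Listing terms: t(0) = 41, t(1) = 53, t(2) = 21, t(3) = 31, t(4) = 29, t(5) = 25, t(6) = 41.
The sequence repeats with period 6.

6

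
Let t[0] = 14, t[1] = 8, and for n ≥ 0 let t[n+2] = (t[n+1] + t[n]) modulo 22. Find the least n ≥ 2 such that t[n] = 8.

t[0] = 14; t[1] = 8; t[2] = 0; t[3] = 8; t[4] = 8; t[5] = 16; t[6] = 2; t[7] = 18; t[8] = 20; t[9] = 16; t[10] = 14; t[11] = 8.
Since (t[10], t[11]) = (t[0], t[1]) = (14, 8) (two consecutive terms determine the rest), the sequence is periodic with period 10.
The value 8 first appears (with n ≥ 2) at t[3].

3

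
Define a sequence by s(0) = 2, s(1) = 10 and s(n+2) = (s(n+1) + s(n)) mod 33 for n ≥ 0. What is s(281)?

Listing terms: s(0) = 2,  s(1) = 10,  s(2) = 12,  s(3) = 22,  s(4) = 1,  s(5) = 23,  s(6) = 24,  s(7) = 14,  s(8) = 5,  s(9) = 19,  s(10) = 24,  s(11) = 10,  s(12) = 1,  s(13) = 11,  s(14) = 12,  s(15) = 23,  s(16) = 2,  s(17) = 25,  s(18) = 27,  s(19) = 19,  s(20) = 13,  s(21) = 32,  s(22) = 12,  s(23) = 11,  s(24) = 23,  s(25) = 1,  s(26) = 24,  s(27) = 25,  s(28) = 16,  s(29) = 8,  s(30) = 24,  s(31) = 32,  s(32) = 23,  s(33) = 22,  s(34) = 12,  s(35) = 1,  s(36) = 13,  s(37) = 14,  s(38) = 27,  s(39) = 8,  s(40) = 2,  s(41) = 10.
The sequence repeats with period 40.
So s(281) = s(0 + ((281-0) mod 40)) = s(1) = 10.

10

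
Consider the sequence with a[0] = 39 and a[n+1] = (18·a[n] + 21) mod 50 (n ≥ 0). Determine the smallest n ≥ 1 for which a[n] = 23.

We have a[0] = 39,  a[1] = 23,  a[2] = 35,  a[3] = 1,  a[4] = 39.
The sequence repeats with period 4.
The value 23 first appears (with n ≥ 1) at a[1].

1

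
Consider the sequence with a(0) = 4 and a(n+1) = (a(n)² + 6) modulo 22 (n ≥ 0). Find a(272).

6

Computing terms: a(0) = 4; a(1) = 0; a(2) = 6; a(3) = 20; a(4) = 10; a(5) = 18; a(6) = 0.
Since a(6) = a(1) = 0, the sequence is eventually periodic: after a pre-period of length 1 it cycles with period 5.
For n ≥ 1, a(n) depends only on (n - 1) mod 5. (272 - 1) mod 5 = 1, so a(272) = a(2) = 6.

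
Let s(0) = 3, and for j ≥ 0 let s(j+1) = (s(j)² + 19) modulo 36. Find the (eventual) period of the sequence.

Computing terms: s(0) = 3, s(1) = 28, s(2) = 11, s(3) = 32, s(4) = 35, s(5) = 20, s(6) = 23, s(7) = 8, s(8) = 11.
Since s(8) = s(2) = 11, the sequence is eventually periodic: after a pre-period of length 2 it cycles with period 6.

6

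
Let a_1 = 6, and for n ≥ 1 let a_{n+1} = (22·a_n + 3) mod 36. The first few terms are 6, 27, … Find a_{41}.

9

Listing terms: a_1 = 6; a_2 = 27; a_3 = 21; a_4 = 33; a_5 = 9; a_6 = 21.
Since a_6 = a_3 = 21, the sequence is eventually periodic: after a pre-period of length 2 it cycles with period 3.
For n ≥ 3, a_n depends only on (n - 3) mod 3. (41 - 3) mod 3 = 2, so a_{41} = a_5 = 9.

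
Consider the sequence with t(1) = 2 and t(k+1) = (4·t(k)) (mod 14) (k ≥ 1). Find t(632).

8

Computing terms: t(1) = 2; t(2) = 8; t(3) = 4; t(4) = 2.
Since t(4) = t(1) = 2, the sequence is periodic with period 3.
(632 - 1) mod 3 = 1, so t(632) = t(2) = 8.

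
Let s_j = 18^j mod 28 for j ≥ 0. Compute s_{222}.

8

s_0 = 1; s_1 = 18; s_2 = 16; s_3 = 8; s_4 = 4; s_5 = 16.
Since s_5 = s_2 = 16, the sequence is eventually periodic: after a pre-period of length 2 it cycles with period 3.
For j ≥ 2, s_j depends only on (j - 2) mod 3. (222 - 2) mod 3 = 1, so s_{222} = s_3 = 8.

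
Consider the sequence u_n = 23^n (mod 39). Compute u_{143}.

17

Listing terms: u_0 = 1,  u_1 = 23,  u_2 = 22,  u_3 = 38,  u_4 = 16,  u_5 = 17,  u_6 = 1.
Since u_6 = u_0 = 1, the sequence is periodic with period 6.
(143 - 0) mod 6 = 5, so u_{143} = u_5 = 17.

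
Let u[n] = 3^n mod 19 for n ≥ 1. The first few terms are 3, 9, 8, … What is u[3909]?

u[1] = 3,  u[2] = 9,  u[3] = 8,  u[4] = 5,  u[5] = 15,  u[6] = 7,  u[7] = 2,  u[8] = 6,  u[9] = 18,  u[10] = 16,  u[11] = 10,  u[12] = 11,  u[13] = 14,  u[14] = 4,  u[15] = 12,  u[16] = 17,  u[17] = 13,  u[18] = 1,  u[19] = 3.
Since u[19] = u[1] = 3, the sequence is periodic with period 18.
So u[3909] = u[1 + ((3909-1) mod 18)] = u[3] = 8.

8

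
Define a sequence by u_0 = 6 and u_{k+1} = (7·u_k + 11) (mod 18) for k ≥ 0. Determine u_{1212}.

0

Listing terms: u_0 = 6, u_1 = 17, u_2 = 4, u_3 = 3, u_4 = 14, u_5 = 1, u_6 = 0, u_7 = 11, u_8 = 16, u_9 = 15, u_{10} = 8, u_{11} = 13, u_{12} = 12, u_{13} = 5, u_{14} = 10, u_{15} = 9, u_{16} = 2, u_{17} = 7, u_{18} = 6.
The sequence repeats with period 18.
So u_{1212} = u_{0 + ((1212-0) mod 18)} = u_6 = 0.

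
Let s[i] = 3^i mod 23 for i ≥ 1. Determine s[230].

We have s[1] = 3; s[2] = 9; s[3] = 4; s[4] = 12; s[5] = 13; s[6] = 16; s[7] = 2; s[8] = 6; s[9] = 18; s[10] = 8; s[11] = 1; s[12] = 3.
Since s[12] = s[1] = 3, the sequence is periodic with period 11.
(230 - 1) mod 11 = 9, so s[230] = s[10] = 8.

8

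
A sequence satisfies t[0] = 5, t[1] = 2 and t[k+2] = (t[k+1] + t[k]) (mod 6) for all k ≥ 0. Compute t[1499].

3

We have t[0] = 5,  t[1] = 2,  t[2] = 1,  t[3] = 3,  t[4] = 4,  t[5] = 1,  t[6] = 5,  t[7] = 0,  t[8] = 5,  t[9] = 5,  t[10] = 4,  t[11] = 3,  t[12] = 1,  t[13] = 4,  t[14] = 5,  t[15] = 3,  t[16] = 2,  t[17] = 5,  t[18] = 1,  t[19] = 0,  t[20] = 1,  t[21] = 1,  t[22] = 2,  t[23] = 3,  t[24] = 5,  t[25] = 2.
The sequence repeats with period 24.
So t[1499] = t[0 + ((1499-0) mod 24)] = t[11] = 3.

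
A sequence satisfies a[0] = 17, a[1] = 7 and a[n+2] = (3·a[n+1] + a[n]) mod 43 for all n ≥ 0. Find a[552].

30

We have a[0] = 17, a[1] = 7, a[2] = 38, a[3] = 35, a[4] = 14, a[5] = 34, a[6] = 30, a[7] = 38, a[8] = 15, a[9] = 40, a[10] = 6, a[11] = 15, a[12] = 8, a[13] = 39, a[14] = 39, a[15] = 27, a[16] = 34, a[17] = 0, a[18] = 34, a[19] = 16, a[20] = 39, a[21] = 4, a[22] = 8, a[23] = 28, a[24] = 6, a[25] = 3, a[26] = 15, a[27] = 5, a[28] = 30, a[29] = 9, a[30] = 14, a[31] = 8, a[32] = 38, a[33] = 36, a[34] = 17, a[35] = 1, a[36] = 20, a[37] = 18, a[38] = 31, a[39] = 25, a[40] = 20, a[41] = 42, a[42] = 17, a[43] = 7.
The sequence repeats with period 42.
So a[552] = a[0 + ((552-0) mod 42)] = a[6] = 30.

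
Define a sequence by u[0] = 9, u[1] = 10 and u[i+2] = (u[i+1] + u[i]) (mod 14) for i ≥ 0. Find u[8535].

We have u[0] = 9,  u[1] = 10,  u[2] = 5,  u[3] = 1,  u[4] = 6,  u[5] = 7,  u[6] = 13,  u[7] = 6,  u[8] = 5,  u[9] = 11,  u[10] = 2,  u[11] = 13,  u[12] = 1,  u[13] = 0,  u[14] = 1,  u[15] = 1,  u[16] = 2,  u[17] = 3,  u[18] = 5,  u[19] = 8,  u[20] = 13,  u[21] = 7,  u[22] = 6,  u[23] = 13,  u[24] = 5,  u[25] = 4,  u[26] = 9,  u[27] = 13,  u[28] = 8,  u[29] = 7,  u[30] = 1,  u[31] = 8,  u[32] = 9,  u[33] = 3,  u[34] = 12,  u[35] = 1,  u[36] = 13,  u[37] = 0,  u[38] = 13,  u[39] = 13,  u[40] = 12,  u[41] = 11,  u[42] = 9,  u[43] = 6,  u[44] = 1,  u[45] = 7,  u[46] = 8,  u[47] = 1,  u[48] = 9,  u[49] = 10.
The sequence repeats with period 48.
(8535 - 0) mod 48 = 39, so u[8535] = u[39] = 13.

13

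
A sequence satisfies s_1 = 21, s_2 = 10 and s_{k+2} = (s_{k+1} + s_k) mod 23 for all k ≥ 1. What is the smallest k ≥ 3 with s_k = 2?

17

s_1 = 21,  s_2 = 10,  s_3 = 8,  s_4 = 18,  s_5 = 3,  s_6 = 21,  s_7 = 1,  s_8 = 22,  s_9 = 0,  s_{10} = 22,  s_{11} = 22,  s_{12} = 21,  s_{13} = 20,  s_{14} = 18,  s_{15} = 15,  s_{16} = 10,  s_{17} = 2,  s_{18} = 12,  s_{19} = 14,  s_{20} = 3,  s_{21} = 17,  s_{22} = 20,  s_{23} = 14,  s_{24} = 11,  s_{25} = 2,  s_{26} = 13,  s_{27} = 15,  s_{28} = 5,  s_{29} = 20,  s_{30} = 2,  s_{31} = 22,  s_{32} = 1,  s_{33} = 0,  s_{34} = 1,  s_{35} = 1,  s_{36} = 2,  s_{37} = 3,  s_{38} = 5,  s_{39} = 8,  s_{40} = 13,  s_{41} = 21,  s_{42} = 11,  s_{43} = 9,  s_{44} = 20,  s_{45} = 6,  s_{46} = 3,  s_{47} = 9,  s_{48} = 12,  s_{49} = 21,  s_{50} = 10.
Since (s_{49}, s_{50}) = (s_1, s_2) = (21, 10) (two consecutive terms determine the rest), the sequence is periodic with period 48.
The value 2 first appears (with k ≥ 3) at s_{17}.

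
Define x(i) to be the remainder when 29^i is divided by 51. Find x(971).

23

We have x(0) = 1, x(1) = 29, x(2) = 25, x(3) = 11, x(4) = 13, x(5) = 20, x(6) = 19, x(7) = 41, x(8) = 16, x(9) = 5, x(10) = 43, x(11) = 23, x(12) = 4, x(13) = 14, x(14) = 49, x(15) = 44, x(16) = 1.
Since x(16) = x(0) = 1, the sequence is periodic with period 16.
So x(971) = x(0 + ((971-0) mod 16)) = x(11) = 23.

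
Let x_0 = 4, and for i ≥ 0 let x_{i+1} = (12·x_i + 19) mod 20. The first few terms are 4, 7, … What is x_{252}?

19

x_0 = 4,  x_1 = 7,  x_2 = 3,  x_3 = 15,  x_4 = 19,  x_5 = 7.
Since x_5 = x_1 = 7, the sequence is eventually periodic: after a pre-period of length 1 it cycles with period 4.
For i ≥ 1, x_i depends only on (i - 1) mod 4. (252 - 1) mod 4 = 3, so x_{252} = x_4 = 19.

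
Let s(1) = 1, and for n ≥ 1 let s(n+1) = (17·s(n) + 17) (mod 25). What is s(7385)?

11

We have s(1) = 1, s(2) = 9, s(3) = 20, s(4) = 7, s(5) = 11, s(6) = 4, s(7) = 10, s(8) = 12, s(9) = 21, s(10) = 24, s(11) = 0, s(12) = 17, s(13) = 6, s(14) = 19, s(15) = 15, s(16) = 22, s(17) = 16, s(18) = 14, s(19) = 5, s(20) = 2, s(21) = 1.
The sequence repeats with period 20.
(7385 - 1) mod 20 = 4, so s(7385) = s(5) = 11.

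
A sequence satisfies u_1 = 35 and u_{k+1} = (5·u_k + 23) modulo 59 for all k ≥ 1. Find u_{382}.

34

Listing terms: u_1 = 35,  u_2 = 21,  u_3 = 10,  u_4 = 14,  u_5 = 34,  u_6 = 16,  u_7 = 44,  u_8 = 7,  u_9 = 58,  u_{10} = 18,  u_{11} = 54,  u_{12} = 57,  u_{13} = 13,  u_{14} = 29,  u_{15} = 50,  u_{16} = 37,  u_{17} = 31,  u_{18} = 1,  u_{19} = 28,  u_{20} = 45,  u_{21} = 12,  u_{22} = 24,  u_{23} = 25,  u_{24} = 30,  u_{25} = 55,  u_{26} = 3,  u_{27} = 38,  u_{28} = 36,  u_{29} = 26,  u_{30} = 35.
The sequence repeats with period 29.
(382 - 1) mod 29 = 4, so u_{382} = u_5 = 34.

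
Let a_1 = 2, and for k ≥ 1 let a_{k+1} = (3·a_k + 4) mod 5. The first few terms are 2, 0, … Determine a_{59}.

a_1 = 2,  a_2 = 0,  a_3 = 4,  a_4 = 1,  a_5 = 2.
Since a_5 = a_1 = 2, the sequence is periodic with period 4.
So a_{59} = a_{1 + ((59-1) mod 4)} = a_3 = 4.

4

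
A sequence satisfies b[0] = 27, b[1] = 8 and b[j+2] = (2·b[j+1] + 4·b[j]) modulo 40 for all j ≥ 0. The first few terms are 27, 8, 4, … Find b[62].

24

b[0] = 27; b[1] = 8; b[2] = 4; b[3] = 0; b[4] = 16; b[5] = 32; b[6] = 8; b[7] = 24; b[8] = 0; b[9] = 16.
Since (b[8], b[9]) = (b[3], b[4]) = (0, 16) (two consecutive terms determine the rest), the sequence is eventually periodic: after a pre-period of length 3 it cycles with period 5.
For j ≥ 3, b[j] depends only on (j - 3) mod 5. (62 - 3) mod 5 = 4, so b[62] = b[7] = 24.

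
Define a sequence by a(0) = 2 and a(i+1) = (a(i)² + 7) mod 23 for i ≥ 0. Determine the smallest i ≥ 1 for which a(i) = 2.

We have a(0) = 2,  a(1) = 11,  a(2) = 13,  a(3) = 15,  a(4) = 2.
The sequence repeats with period 4.
The value 2 next appears (with i ≥ 1) at a(4).

4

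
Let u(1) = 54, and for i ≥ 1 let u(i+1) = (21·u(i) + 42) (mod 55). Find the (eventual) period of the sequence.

5

u(1) = 54,  u(2) = 21,  u(3) = 43,  u(4) = 10,  u(5) = 32,  u(6) = 54.
Since u(6) = u(1) = 54, the sequence is periodic with period 5.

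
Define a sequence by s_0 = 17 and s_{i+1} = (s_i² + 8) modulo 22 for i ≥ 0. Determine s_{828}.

17

s_0 = 17; s_1 = 11; s_2 = 19; s_3 = 17.
Since s_3 = s_0 = 17, the sequence is periodic with period 3.
(828 - 0) mod 3 = 0, so s_{828} = s_0 = 17.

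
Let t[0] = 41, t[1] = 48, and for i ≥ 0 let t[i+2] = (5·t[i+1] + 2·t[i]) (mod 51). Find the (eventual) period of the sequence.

24

Listing terms: t[0] = 41,  t[1] = 48,  t[2] = 16,  t[3] = 23,  t[4] = 45,  t[5] = 16,  t[6] = 17,  t[7] = 15,  t[8] = 7,  t[9] = 14,  t[10] = 33,  t[11] = 40,  t[12] = 11,  t[13] = 33,  t[14] = 34,  t[15] = 32,  t[16] = 24,  t[17] = 31,  t[18] = 50,  t[19] = 6,  t[20] = 28,  t[21] = 50,  t[22] = 0,  t[23] = 49,  t[24] = 41,  t[25] = 48.
The sequence repeats with period 24.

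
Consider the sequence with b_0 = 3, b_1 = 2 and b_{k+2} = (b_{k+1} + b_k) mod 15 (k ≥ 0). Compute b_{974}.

b_0 = 3; b_1 = 2; b_2 = 5; b_3 = 7; b_4 = 12; b_5 = 4; b_6 = 1; b_7 = 5; b_8 = 6; b_9 = 11; b_{10} = 2; b_{11} = 13; b_{12} = 0; b_{13} = 13; b_{14} = 13; b_{15} = 11; b_{16} = 9; b_{17} = 5; b_{18} = 14; b_{19} = 4; b_{20} = 3; b_{21} = 7; b_{22} = 10; b_{23} = 2; b_{24} = 12; b_{25} = 14; b_{26} = 11; b_{27} = 10; b_{28} = 6; b_{29} = 1; b_{30} = 7; b_{31} = 8; b_{32} = 0; b_{33} = 8; b_{34} = 8; b_{35} = 1; b_{36} = 9; b_{37} = 10; b_{38} = 4; b_{39} = 14; b_{40} = 3; b_{41} = 2.
Since (b_{40}, b_{41}) = (b_0, b_1) = (3, 2) (two consecutive terms determine the rest), the sequence is periodic with period 40.
(974 - 0) mod 40 = 14, so b_{974} = b_{14} = 13.

13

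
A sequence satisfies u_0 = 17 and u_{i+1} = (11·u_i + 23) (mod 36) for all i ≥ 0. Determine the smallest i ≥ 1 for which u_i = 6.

5

We have u_0 = 17,  u_1 = 30,  u_2 = 29,  u_3 = 18,  u_4 = 5,  u_5 = 6,  u_6 = 17.
Since u_6 = u_0 = 17, the sequence is periodic with period 6.
The value 6 first appears (with i ≥ 1) at u_5.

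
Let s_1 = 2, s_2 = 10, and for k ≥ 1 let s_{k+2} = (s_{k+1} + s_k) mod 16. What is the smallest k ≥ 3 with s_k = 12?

Computing terms: s_1 = 2,  s_2 = 10,  s_3 = 12,  s_4 = 6,  s_5 = 2,  s_6 = 8,  s_7 = 10,  s_8 = 2,  s_9 = 12,  s_{10} = 14,  s_{11} = 10,  s_{12} = 8,  s_{13} = 2,  s_{14} = 10.
The sequence repeats with period 12.
The value 12 first appears (with k ≥ 3) at s_3.

3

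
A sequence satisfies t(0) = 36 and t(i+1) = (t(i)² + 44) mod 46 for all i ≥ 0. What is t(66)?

6

Computing terms: t(0) = 36, t(1) = 6, t(2) = 34, t(3) = 4, t(4) = 14, t(5) = 10, t(6) = 6.
Since t(6) = t(1) = 6, the sequence is eventually periodic: after a pre-period of length 1 it cycles with period 5.
For i ≥ 1, t(i) depends only on (i - 1) mod 5. (66 - 1) mod 5 = 0, so t(66) = t(1) = 6.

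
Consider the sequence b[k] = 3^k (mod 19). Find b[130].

5

We have b[0] = 1,  b[1] = 3,  b[2] = 9,  b[3] = 8,  b[4] = 5,  b[5] = 15,  b[6] = 7,  b[7] = 2,  b[8] = 6,  b[9] = 18,  b[10] = 16,  b[11] = 10,  b[12] = 11,  b[13] = 14,  b[14] = 4,  b[15] = 12,  b[16] = 17,  b[17] = 13,  b[18] = 1.
The sequence repeats with period 18.
(130 - 0) mod 18 = 4, so b[130] = b[4] = 5.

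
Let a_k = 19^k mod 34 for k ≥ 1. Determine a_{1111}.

9

a_1 = 19, a_2 = 21, a_3 = 25, a_4 = 33, a_5 = 15, a_6 = 13, a_7 = 9, a_8 = 1, a_9 = 19.
The sequence repeats with period 8.
So a_{1111} = a_{1 + ((1111-1) mod 8)} = a_7 = 9.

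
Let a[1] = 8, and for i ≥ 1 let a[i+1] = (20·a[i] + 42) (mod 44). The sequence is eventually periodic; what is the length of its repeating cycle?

5

Computing terms: a[1] = 8, a[2] = 26, a[3] = 34, a[4] = 18, a[5] = 6, a[6] = 30, a[7] = 26.
Since a[7] = a[2] = 26, the sequence is eventually periodic: after a pre-period of length 1 it cycles with period 5.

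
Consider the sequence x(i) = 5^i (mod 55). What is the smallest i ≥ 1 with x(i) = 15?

3

Listing terms: x(0) = 1; x(1) = 5; x(2) = 25; x(3) = 15; x(4) = 20; x(5) = 45; x(6) = 5.
Since x(6) = x(1) = 5, the sequence is eventually periodic: after a pre-period of length 1 it cycles with period 5.
The value 15 first appears (with i ≥ 1) at x(3).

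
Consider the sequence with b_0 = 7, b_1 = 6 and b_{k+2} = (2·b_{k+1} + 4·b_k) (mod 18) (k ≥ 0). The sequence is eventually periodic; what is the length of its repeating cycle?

Computing terms: b_0 = 7, b_1 = 6, b_2 = 4, b_3 = 14, b_4 = 8, b_5 = 0, b_6 = 14, b_7 = 10, b_8 = 4, b_9 = 12, b_{10} = 4, b_{11} = 2, b_{12} = 2, b_{13} = 12, b_{14} = 14, b_{15} = 4, b_{16} = 10, b_{17} = 0, b_{18} = 4, b_{19} = 8, b_{20} = 14, b_{21} = 6, b_{22} = 14, b_{23} = 16, b_{24} = 16, b_{25} = 6, b_{26} = 4.
Since (b_{25}, b_{26}) = (b_1, b_2) = (6, 4) (two consecutive terms determine the rest), the sequence is eventually periodic: after a pre-period of length 1 it cycles with period 24.

24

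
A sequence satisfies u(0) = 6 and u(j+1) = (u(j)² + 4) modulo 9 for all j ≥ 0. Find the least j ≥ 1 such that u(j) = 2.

Computing terms: u(0) = 6, u(1) = 4, u(2) = 2, u(3) = 8, u(4) = 5, u(5) = 2.
Since u(5) = u(2) = 2, the sequence is eventually periodic: after a pre-period of length 2 it cycles with period 3.
The value 2 first appears (with j ≥ 1) at u(2).

2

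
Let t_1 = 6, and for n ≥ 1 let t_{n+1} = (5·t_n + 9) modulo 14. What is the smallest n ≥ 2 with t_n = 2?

5

Listing terms: t_1 = 6,  t_2 = 11,  t_3 = 8,  t_4 = 7,  t_5 = 2,  t_6 = 5,  t_7 = 6.
The sequence repeats with period 6.
The value 2 first appears (with n ≥ 2) at t_5.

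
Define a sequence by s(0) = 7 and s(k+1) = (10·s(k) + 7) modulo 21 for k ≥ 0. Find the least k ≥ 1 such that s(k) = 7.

3

We have s(0) = 7,  s(1) = 14,  s(2) = 0,  s(3) = 7.
The sequence repeats with period 3.
The value 7 next appears (with k ≥ 1) at s(3).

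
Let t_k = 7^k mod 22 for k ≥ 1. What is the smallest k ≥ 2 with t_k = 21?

t_1 = 7, t_2 = 5, t_3 = 13, t_4 = 3, t_5 = 21, t_6 = 15, t_7 = 17, t_8 = 9, t_9 = 19, t_{10} = 1, t_{11} = 7.
The sequence repeats with period 10.
The value 21 first appears (with k ≥ 2) at t_5.

5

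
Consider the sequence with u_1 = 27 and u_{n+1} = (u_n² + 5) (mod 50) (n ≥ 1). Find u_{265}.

We have u_1 = 27, u_2 = 34, u_3 = 11, u_4 = 26, u_5 = 31, u_6 = 16, u_7 = 11.
Since u_7 = u_3 = 11, the sequence is eventually periodic: after a pre-period of length 2 it cycles with period 4.
For n ≥ 3, u_n depends only on (n - 3) mod 4. (265 - 3) mod 4 = 2, so u_{265} = u_5 = 31.

31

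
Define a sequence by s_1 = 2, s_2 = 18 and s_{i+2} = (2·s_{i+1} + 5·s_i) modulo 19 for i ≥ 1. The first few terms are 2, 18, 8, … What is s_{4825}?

s_1 = 2,  s_2 = 18,  s_3 = 8,  s_4 = 11,  s_5 = 5,  s_6 = 8,  s_7 = 3,  s_8 = 8,  s_9 = 12,  s_{10} = 7,  s_{11} = 17,  s_{12} = 12,  s_{13} = 14,  s_{14} = 12,  s_{15} = 18,  s_{16} = 1,  s_{17} = 16,  s_{18} = 18,  s_{19} = 2,  s_{20} = 18.
The sequence repeats with period 18.
(4825 - 1) mod 18 = 0, so s_{4825} = s_1 = 2.

2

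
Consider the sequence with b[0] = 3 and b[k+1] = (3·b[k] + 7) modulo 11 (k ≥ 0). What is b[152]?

We have b[0] = 3, b[1] = 5, b[2] = 0, b[3] = 7, b[4] = 6, b[5] = 3.
The sequence repeats with period 5.
(152 - 0) mod 5 = 2, so b[152] = b[2] = 0.

0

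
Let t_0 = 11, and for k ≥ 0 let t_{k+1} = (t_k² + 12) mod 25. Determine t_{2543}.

18

t_0 = 11,  t_1 = 8,  t_2 = 1,  t_3 = 13,  t_4 = 6,  t_5 = 23,  t_6 = 16,  t_7 = 18,  t_8 = 11.
The sequence repeats with period 8.
(2543 - 0) mod 8 = 7, so t_{2543} = t_7 = 18.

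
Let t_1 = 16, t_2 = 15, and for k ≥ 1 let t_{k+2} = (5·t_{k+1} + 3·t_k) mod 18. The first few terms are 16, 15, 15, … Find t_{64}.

Computing terms: t_1 = 16; t_2 = 15; t_3 = 15; t_4 = 12; t_5 = 15; t_6 = 3; t_7 = 6; t_8 = 3; t_9 = 15; t_{10} = 12.
Since (t_9, t_{10}) = (t_3, t_4) = (15, 12) (two consecutive terms determine the rest), the sequence is eventually periodic: after a pre-period of length 2 it cycles with period 6.
For k ≥ 3, t_k depends only on (k - 3) mod 6. (64 - 3) mod 6 = 1, so t_{64} = t_4 = 12.

12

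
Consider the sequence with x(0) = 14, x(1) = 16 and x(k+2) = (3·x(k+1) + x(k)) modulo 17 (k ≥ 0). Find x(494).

Listing terms: x(0) = 14; x(1) = 16; x(2) = 11; x(3) = 15; x(4) = 5; x(5) = 13; x(6) = 10; x(7) = 9; x(8) = 3; x(9) = 1; x(10) = 6; x(11) = 2; x(12) = 12; x(13) = 4; x(14) = 7; x(15) = 8; x(16) = 14; x(17) = 16.
The sequence repeats with period 16.
(494 - 0) mod 16 = 14, so x(494) = x(14) = 7.

7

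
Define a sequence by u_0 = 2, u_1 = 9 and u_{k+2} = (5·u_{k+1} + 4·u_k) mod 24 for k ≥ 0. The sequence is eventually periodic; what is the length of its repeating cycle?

Listing terms: u_0 = 2; u_1 = 9; u_2 = 5; u_3 = 13; u_4 = 13; u_5 = 21; u_6 = 13; u_7 = 5; u_8 = 5; u_9 = 21; u_{10} = 5; u_{11} = 13.
Since (u_{10}, u_{11}) = (u_2, u_3) = (5, 13) (two consecutive terms determine the rest), the sequence is eventually periodic: after a pre-period of length 2 it cycles with period 8.

8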